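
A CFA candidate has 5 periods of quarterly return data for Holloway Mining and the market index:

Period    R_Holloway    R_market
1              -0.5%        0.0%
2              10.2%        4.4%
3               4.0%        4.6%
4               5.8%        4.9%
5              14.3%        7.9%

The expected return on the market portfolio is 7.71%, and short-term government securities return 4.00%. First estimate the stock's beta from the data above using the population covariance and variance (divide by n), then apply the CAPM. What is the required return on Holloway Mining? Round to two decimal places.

Mean R_i = (-0.5 + 10.2 + 4.0 + 5.8 + 14.3) / 5 = 6.7600%
Mean R_m = (0.0 + 4.4 + 4.6 + 4.9 + 7.9) / 5 = 4.3600%
Σ(R_i − R̄_i)(R_m − R̄_m) = 57.3020  ⇒  Cov = 57.3020 / 5 = 11.4604
Σ(R_m − R̄_m)² = 31.8920  ⇒  Var(R_m) = 31.8920 / 5 = 6.3784
β = Cov / Var(R_m) = 11.4604 / 6.3784 = 1.7968
MRP = 7.71% − 4.00% = 3.71%
E(R) = R_f + β × MRP = 4.00% + 1.7968 × 3.71% = 10.67%

10.67%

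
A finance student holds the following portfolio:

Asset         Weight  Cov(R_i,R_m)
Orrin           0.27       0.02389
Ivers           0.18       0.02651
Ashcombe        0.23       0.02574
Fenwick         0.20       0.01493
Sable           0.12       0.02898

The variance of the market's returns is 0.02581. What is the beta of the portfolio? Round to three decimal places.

β_Orrin = 0.02389 / 0.02581 = 0.9256
β_Ivers = 0.02651 / 0.02581 = 1.0271
β_Ashcombe = 0.02574 / 0.02581 = 0.9973
β_Fenwick = 0.01493 / 0.02581 = 0.5785
β_Sable = 0.02898 / 0.02581 = 1.1228
β_P = Σ w_i β_i = 0.27×0.9256 + 0.18×1.0271 + 0.23×0.9973 + 0.20×0.5785 + 0.12×1.1228 = 0.9146

0.915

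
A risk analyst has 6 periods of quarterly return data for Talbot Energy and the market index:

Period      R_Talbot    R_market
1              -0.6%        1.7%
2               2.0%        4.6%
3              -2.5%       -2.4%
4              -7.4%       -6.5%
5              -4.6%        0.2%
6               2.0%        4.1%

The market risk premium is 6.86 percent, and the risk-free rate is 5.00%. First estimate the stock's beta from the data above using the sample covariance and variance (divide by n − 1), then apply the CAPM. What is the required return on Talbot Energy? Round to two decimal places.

10.64%

Mean R_i = (-0.6 + 2.0 − 2.5 − 7.4 − 4.6 + 2.0) / 6 = -1.8500%
Mean R_m = (1.7 + 4.6 − 2.4 − 6.5 + 0.2 + 4.1) / 6 = 0.2833%
Σ(R_i − R̄_i)(R_m − R̄_m) = 72.7050  ⇒  Cov = 72.7050 / 5 = 14.5410
Σ(R_m − R̄_m)² = 88.4283  ⇒  Var(R_m) = 88.4283 / 5 = 17.6857
β = Cov / Var(R_m) = 14.5410 / 17.6857 = 0.8222
E(R) = R_f + β × MRP = 5.00% + 0.8222 × 6.86% = 10.64%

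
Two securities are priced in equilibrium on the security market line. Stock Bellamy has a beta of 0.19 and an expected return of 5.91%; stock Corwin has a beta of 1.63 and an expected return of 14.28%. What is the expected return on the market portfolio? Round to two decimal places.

Both satisfy E(R) = R_f + β·MRP, so the slope of the SML is
MRP = (14.28% − 5.91%) / (1.63 − 0.19) = 8.37% / 1.44 = 5.8125%
R_f = E(R_Bellamy) − β_Bellamy·MRP = 5.91% − 0.19 × 5.8125% = 4.8056%
E(R_m) = R_f + MRP = 4.8056% + 5.8125% = 10.62%

10.62%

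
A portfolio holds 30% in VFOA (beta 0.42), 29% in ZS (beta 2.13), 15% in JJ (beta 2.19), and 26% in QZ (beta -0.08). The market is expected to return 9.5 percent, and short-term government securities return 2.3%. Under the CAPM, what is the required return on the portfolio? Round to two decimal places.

β_P = Σ w_i β_i = 0.30×0.42 + 0.29×2.13 + 0.15×2.19 + 0.26×-0.08 = 1.0514
MRP = 9.5% − 2.3% = 7.20%
E(R_P) = R_f + β_P × MRP = 2.3% + 1.0514 × 7.2% = 9.87%

9.87%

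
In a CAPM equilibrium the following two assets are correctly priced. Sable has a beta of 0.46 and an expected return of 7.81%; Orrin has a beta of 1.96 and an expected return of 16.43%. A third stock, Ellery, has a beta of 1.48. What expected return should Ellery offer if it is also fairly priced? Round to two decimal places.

MRP (SML slope) = (16.43% − 7.81%) / (1.96 − 0.46) = 8.62% / 1.50 = 5.7467%
R_f (intercept) = 7.81% − 0.46 × 5.7467% = 5.1665%
E(R_Ellery) = R_f + β × MRP = 5.1665% + 1.48 × 5.7467% = 13.67%

13.67%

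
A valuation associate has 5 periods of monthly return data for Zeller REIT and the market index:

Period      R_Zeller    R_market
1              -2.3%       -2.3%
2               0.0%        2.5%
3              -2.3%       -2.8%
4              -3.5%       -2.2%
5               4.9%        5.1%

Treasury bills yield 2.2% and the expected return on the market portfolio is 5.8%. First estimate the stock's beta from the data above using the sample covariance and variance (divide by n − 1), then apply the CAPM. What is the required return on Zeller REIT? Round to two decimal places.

5.40%

Mean R_i = (-2.3 + 0.0 − 2.3 − 3.5 + 4.9) / 5 = -0.6400%
Mean R_m = (-2.3 + 2.5 − 2.8 − 2.2 + 5.1) / 5 = 0.0600%
Σ(R_i − R̄_i)(R_m − R̄_m) = 44.6120  ⇒  Cov = 44.6120 / 4 = 11.1530
Σ(R_m − R̄_m)² = 50.2120  ⇒  Var(R_m) = 50.2120 / 4 = 12.5530
β = Cov / Var(R_m) = 11.1530 / 12.5530 = 0.8885
MRP = 5.8% − 2.2% = 3.60%
E(R) = R_f + β × MRP = 2.2% + 0.8885 × 3.6% = 5.40%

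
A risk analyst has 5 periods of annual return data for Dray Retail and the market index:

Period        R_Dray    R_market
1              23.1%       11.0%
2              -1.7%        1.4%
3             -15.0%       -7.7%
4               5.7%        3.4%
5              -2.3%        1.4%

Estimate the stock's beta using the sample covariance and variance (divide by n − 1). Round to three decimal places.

Mean R_i = (23.1 − 1.7 − 15.0 + 5.7 − 2.3) / 5 = 1.9600%
Mean R_m = (11.0 + 1.4 − 7.7 + 3.4 + 1.4) / 5 = 1.9000%
Σ(R_i − R̄_i)(R_m − R̄_m) = 364.7600  ⇒  Cov = 364.7600 / 4 = 91.1900
Σ(R_m − R̄_m)² = 177.7200  ⇒  Var(R_m) = 177.7200 / 4 = 44.4300
β = Cov / Var(R_m) = 91.1900 / 44.4300 = 2.0524

2.052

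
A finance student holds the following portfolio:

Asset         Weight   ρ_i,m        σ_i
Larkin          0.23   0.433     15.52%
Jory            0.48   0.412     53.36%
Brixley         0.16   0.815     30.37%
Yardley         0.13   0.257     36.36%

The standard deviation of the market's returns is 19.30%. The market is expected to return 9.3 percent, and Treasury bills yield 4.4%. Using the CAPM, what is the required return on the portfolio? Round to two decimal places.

β_Larkin = 0.433 × 15.52% / 19.30% = 0.3482
β_Jory = 0.412 × 53.36% / 19.30% = 1.1391
β_Brixley = 0.815 × 30.37% / 19.30% = 1.2825
β_Yardley = 0.257 × 36.36% / 19.30% = 0.4842
β_P = Σ w_i β_i = 0.23×0.3482 + 0.48×1.1391 + 0.16×1.2825 + 0.13×0.4842 = 0.8950
MRP = 9.3% − 4.4% = 4.90%
E(R_P) = R_f + β_P × MRP = 4.4% + 0.8950 × 4.9% = 8.79%

8.79%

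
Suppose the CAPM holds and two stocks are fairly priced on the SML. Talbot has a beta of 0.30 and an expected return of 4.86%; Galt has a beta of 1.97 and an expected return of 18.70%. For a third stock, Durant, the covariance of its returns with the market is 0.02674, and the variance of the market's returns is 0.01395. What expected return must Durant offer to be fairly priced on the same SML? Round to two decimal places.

18.26%

MRP = (18.70% − 4.86%) / (1.97 − 0.30) = 8.2874%
R_f = 4.86% − 0.30 × 8.2874% = 2.3738%
β_Durant = Cov / Var(R_m) = 0.02674 / 0.01395 = 1.9168
E(R_Durant) = R_f + β × MRP = 2.3738% + 1.9168 × 8.2874% = 18.26%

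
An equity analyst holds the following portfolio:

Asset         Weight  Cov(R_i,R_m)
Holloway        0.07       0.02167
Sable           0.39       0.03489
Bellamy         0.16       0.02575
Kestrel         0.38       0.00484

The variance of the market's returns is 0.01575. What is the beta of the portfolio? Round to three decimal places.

β_Holloway = 0.02167 / 0.01575 = 1.3759
β_Sable = 0.03489 / 0.01575 = 2.2152
β_Bellamy = 0.02575 / 0.01575 = 1.6349
β_Kestrel = 0.00484 / 0.01575 = 0.3073
β_P = Σ w_i β_i = 0.07×1.3759 + 0.39×2.2152 + 0.16×1.6349 + 0.38×0.3073 = 1.3386

1.339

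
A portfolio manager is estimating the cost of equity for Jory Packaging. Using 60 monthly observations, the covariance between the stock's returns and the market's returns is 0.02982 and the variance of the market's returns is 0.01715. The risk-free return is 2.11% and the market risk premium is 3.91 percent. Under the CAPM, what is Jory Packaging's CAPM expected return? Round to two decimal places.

8.91%

β = Cov(R_i, R_m) / Var(R_m) = 0.02982 / 0.01715 = 1.7388
E(R) = R_f + β × MRP = 2.11% + 1.7388 × 3.91% = 8.91%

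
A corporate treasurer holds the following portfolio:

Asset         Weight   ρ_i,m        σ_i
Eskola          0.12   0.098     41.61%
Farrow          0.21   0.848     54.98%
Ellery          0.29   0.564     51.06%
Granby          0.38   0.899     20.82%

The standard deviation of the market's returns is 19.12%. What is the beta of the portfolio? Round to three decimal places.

β_Eskola = 0.098 × 41.61% / 19.12% = 0.2133
β_Farrow = 0.848 × 54.98% / 19.12% = 2.4384
β_Ellery = 0.564 × 51.06% / 19.12% = 1.5062
β_Granby = 0.899 × 20.82% / 19.12% = 0.9789
β_P = Σ w_i β_i = 0.12×0.2133 + 0.21×2.4384 + 0.29×1.5062 + 0.38×0.9789 = 1.3464

1.346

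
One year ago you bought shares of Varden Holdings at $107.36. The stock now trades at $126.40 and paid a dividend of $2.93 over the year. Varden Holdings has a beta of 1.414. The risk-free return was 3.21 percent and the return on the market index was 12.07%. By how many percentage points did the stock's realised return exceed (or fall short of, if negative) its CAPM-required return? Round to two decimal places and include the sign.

Realised HPR = (P1 + D1 − P0) / P0 = (126.40 + 2.93 − 107.36) / 107.36 = 21.97 / 107.36 = 20.4639%
MRP = 12.07% − 3.21% = 8.86%
CAPM required = R_f + β·MRP = 3.21% + 1.414 × 8.86% = 15.73804%
α = realised − required = 20.4639% − 15.73804% = +4.73%

+4.73%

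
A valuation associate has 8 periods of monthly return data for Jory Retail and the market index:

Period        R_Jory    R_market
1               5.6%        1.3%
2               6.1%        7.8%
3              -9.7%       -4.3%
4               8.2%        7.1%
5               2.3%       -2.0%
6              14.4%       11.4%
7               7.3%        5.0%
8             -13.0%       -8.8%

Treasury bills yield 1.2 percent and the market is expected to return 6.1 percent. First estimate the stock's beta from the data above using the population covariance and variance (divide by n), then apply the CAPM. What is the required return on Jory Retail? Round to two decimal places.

Mean R_i = (5.6 + 6.1 − 9.7 + 8.2 + 2.3 + 14.4 + 7.3 − 13.0) / 8 = 2.6500%
Mean R_m = (1.3 + 7.8 − 4.3 + 7.1 − 2.0 + 11.4 + 5.0 − 8.8) / 8 = 2.1875%
Σ(R_i − R̄_i)(R_m − R̄_m) = 418.8750  ⇒  Cov = 418.8750 / 8 = 52.3594
Σ(R_m − R̄_m)² = 329.5488  ⇒  Var(R_m) = 329.5488 / 8 = 41.1936
β = Cov / Var(R_m) = 52.3594 / 41.1936 = 1.2711
MRP = 6.1% − 1.2% = 4.90%
E(R) = R_f + β × MRP = 1.2% + 1.2711 × 4.9% = 7.43%

7.43%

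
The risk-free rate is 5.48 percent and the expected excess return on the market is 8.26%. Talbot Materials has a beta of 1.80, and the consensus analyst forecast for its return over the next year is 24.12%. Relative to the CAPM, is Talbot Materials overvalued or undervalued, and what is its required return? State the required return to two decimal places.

Required return = R_f + β·MRP = 5.48% + 1.80 × 8.26% = 20.35%
Forecast 24.12% > required 20.35% → the stock plots above the SML → undervalued.

Undervalued; required return 20.35%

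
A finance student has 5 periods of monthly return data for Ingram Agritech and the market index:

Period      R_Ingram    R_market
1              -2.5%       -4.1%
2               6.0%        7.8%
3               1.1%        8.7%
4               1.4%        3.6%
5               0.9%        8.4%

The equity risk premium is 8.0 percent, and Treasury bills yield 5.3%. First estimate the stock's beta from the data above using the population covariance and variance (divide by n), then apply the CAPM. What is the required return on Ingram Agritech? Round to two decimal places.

8.39%

Mean R_i = (-2.5 + 6.0 + 1.1 + 1.4 + 0.9) / 5 = 1.3800%
Mean R_m = (-4.1 + 7.8 + 8.7 + 3.6 + 8.4) / 5 = 4.8800%
Σ(R_i − R̄_i)(R_m − R̄_m) = 45.5480  ⇒  Cov = 45.5480 / 5 = 9.1096
Σ(R_m − R̄_m)² = 117.7880  ⇒  Var(R_m) = 117.7880 / 5 = 23.5576
β = Cov / Var(R_m) = 9.1096 / 23.5576 = 0.3867
E(R) = R_f + β × MRP = 5.3% + 0.3867 × 8.0% = 8.39%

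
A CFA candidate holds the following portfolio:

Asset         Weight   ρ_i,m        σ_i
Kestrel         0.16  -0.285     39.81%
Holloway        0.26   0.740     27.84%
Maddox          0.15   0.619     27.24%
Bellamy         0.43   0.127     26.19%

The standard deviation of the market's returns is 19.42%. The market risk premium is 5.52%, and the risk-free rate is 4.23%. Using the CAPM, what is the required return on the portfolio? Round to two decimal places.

6.36%

β_Kestrel = -0.285 × 39.81% / 19.42% = -0.5842
β_Holloway = 0.740 × 27.84% / 19.42% = 1.0608
β_Maddox = 0.619 × 27.24% / 19.42% = 0.8683
β_Bellamy = 0.127 × 26.19% / 19.42% = 0.1713
β_P = Σ w_i β_i = 0.16×-0.5842 + 0.26×1.0608 + 0.15×0.8683 + 0.43×0.1713 = 0.3862
E(R_P) = R_f + β_P × MRP = 4.23% + 0.3862 × 5.52% = 6.36%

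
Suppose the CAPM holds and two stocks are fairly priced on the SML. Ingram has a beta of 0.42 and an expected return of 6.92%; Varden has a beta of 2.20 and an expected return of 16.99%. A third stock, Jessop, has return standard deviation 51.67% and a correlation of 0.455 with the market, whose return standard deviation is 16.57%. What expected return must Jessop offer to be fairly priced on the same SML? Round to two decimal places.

12.57%

MRP = (16.99% − 6.92%) / (2.20 − 0.42) = 5.6573%
R_f = 6.92% − 0.42 × 5.6573% = 4.5439%
β_Jessop = ρ·σ_i/σ_m = 0.455 × 51.67 / 16.57 = 1.4188
E(R_Jessop) = R_f + β × MRP = 4.5439% + 1.4188 × 5.6573% = 12.57%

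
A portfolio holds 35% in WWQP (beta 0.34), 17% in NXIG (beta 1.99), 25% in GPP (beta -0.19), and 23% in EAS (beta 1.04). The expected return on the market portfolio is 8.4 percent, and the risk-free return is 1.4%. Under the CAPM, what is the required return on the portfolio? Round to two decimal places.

β_P = Σ w_i β_i = 0.35×0.34 + 0.17×1.99 + 0.25×-0.19 + 0.23×1.04 = 0.6490
MRP = 8.4% − 1.4% = 7.00%
E(R_P) = R_f + β_P × MRP = 1.4% + 0.6490 × 7.0% = 5.94%

5.94%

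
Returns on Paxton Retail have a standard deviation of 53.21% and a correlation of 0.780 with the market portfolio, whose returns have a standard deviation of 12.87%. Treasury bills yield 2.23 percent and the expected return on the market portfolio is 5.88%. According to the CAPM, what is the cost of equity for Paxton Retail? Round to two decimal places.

14.00%

β = ρ × σ_i / σ_m = 0.780 × 53.21% / 12.87% = 3.2248
MRP = 5.88% − 2.23% = 3.65%
E(R) = 2.23% + 3.2248 × 3.65% = 14.00%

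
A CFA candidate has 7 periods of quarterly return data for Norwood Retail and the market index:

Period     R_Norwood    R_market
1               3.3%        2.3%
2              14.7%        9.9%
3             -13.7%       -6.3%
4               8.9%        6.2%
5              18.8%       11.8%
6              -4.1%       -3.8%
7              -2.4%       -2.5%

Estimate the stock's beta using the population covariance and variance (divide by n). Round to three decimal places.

1.595

Mean R_i = (3.3 + 14.7 − 13.7 + 8.9 + 18.8 − 4.1 − 2.4) / 7 = 3.6429%
Mean R_m = (2.3 + 9.9 − 6.3 + 6.2 + 11.8 − 3.8 − 2.5) / 7 = 2.5143%
Σ(R_i − R̄_i)(R_m − R̄_m) = 473.9157  ⇒  Cov = 473.9157 / 7 = 67.7022
Σ(R_m − R̄_m)² = 297.1086  ⇒  Var(R_m) = 297.1086 / 7 = 42.4441
β = Cov / Var(R_m) = 67.7022 / 42.4441 = 1.5951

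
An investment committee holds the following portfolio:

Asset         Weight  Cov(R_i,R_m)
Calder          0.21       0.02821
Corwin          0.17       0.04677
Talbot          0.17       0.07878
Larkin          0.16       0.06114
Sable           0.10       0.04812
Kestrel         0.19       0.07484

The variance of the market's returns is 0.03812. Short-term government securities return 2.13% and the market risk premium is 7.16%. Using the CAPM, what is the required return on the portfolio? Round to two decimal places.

β_Calder = 0.02821 / 0.03812 = 0.7400
β_Corwin = 0.04677 / 0.03812 = 1.2269
β_Talbot = 0.07878 / 0.03812 = 2.0666
β_Larkin = 0.06114 / 0.03812 = 1.6039
β_Sable = 0.04812 / 0.03812 = 1.2623
β_Kestrel = 0.07484 / 0.03812 = 1.9633
β_P = Σ w_i β_i = 0.21×0.7400 + 0.17×1.2269 + 0.17×2.0666 + 0.16×1.6039 + 0.10×1.2623 + 0.19×1.9633 = 1.4712
E(R_P) = R_f + β_P × MRP = 2.13% + 1.4712 × 7.16% = 12.66%

12.66%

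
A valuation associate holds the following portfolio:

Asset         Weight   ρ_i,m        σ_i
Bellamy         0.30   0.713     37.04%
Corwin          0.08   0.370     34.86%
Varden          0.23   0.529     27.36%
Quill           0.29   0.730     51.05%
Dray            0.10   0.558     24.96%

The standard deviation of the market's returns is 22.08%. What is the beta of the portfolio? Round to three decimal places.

β_Bellamy = 0.713 × 37.04% / 22.08% = 1.1961
β_Corwin = 0.370 × 34.86% / 22.08% = 0.5842
β_Varden = 0.529 × 27.36% / 22.08% = 0.6555
β_Quill = 0.730 × 51.05% / 22.08% = 1.6878
β_Dray = 0.558 × 24.96% / 22.08% = 0.6308
β_P = Σ w_i β_i = 0.30×1.1961 + 0.08×0.5842 + 0.23×0.6555 + 0.29×1.6878 + 0.10×0.6308 = 1.1089

1.109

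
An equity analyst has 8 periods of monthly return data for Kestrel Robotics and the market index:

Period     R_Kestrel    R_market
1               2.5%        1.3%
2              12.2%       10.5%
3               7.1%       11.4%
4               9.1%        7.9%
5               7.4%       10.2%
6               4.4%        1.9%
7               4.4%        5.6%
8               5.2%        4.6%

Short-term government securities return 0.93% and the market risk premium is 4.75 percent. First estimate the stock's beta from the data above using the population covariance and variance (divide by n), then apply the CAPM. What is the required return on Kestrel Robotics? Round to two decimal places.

Mean R_i = (2.5 + 12.2 + 7.1 + 9.1 + 7.4 + 4.4 + 4.4 + 5.2) / 8 = 6.5375%
Mean R_m = (1.3 + 10.5 + 11.4 + 7.9 + 10.2 + 1.9 + 5.6 + 4.6) / 8 = 6.6750%
Σ(R_i − R̄_i)(R_m − R̄_m) = 67.4775  ⇒  Cov = 67.4775 / 8 = 8.4347
Σ(R_m − R̄_m)² = 108.0350  ⇒  Var(R_m) = 108.0350 / 8 = 13.5044
β = Cov / Var(R_m) = 8.4347 / 13.5044 = 0.6246
E(R) = R_f + β × MRP = 0.93% + 0.6246 × 4.75% = 3.90%

3.90%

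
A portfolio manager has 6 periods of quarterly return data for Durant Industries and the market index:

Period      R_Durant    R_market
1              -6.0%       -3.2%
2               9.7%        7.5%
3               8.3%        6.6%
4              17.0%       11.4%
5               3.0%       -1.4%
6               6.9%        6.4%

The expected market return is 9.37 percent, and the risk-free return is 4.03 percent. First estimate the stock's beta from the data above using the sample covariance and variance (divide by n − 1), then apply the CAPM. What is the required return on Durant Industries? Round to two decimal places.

10.88%

Mean R_i = (-6.0 + 9.7 + 8.3 + 17.0 + 3.0 + 6.9) / 6 = 6.4833%
Mean R_m = (-3.2 + 7.5 + 6.6 + 11.4 − 1.4 + 6.4) / 6 = 4.5500%
Σ(R_i − R̄_i)(R_m − R̄_m) = 203.4950  ⇒  Cov = 203.4950 / 5 = 40.6990
Σ(R_m − R̄_m)² = 158.7150  ⇒  Var(R_m) = 158.7150 / 5 = 31.7430
β = Cov / Var(R_m) = 40.6990 / 31.7430 = 1.2821
MRP = 9.37% − 4.03% = 5.34%
E(R) = R_f + β × MRP = 4.03% + 1.2821 × 5.34% = 10.88%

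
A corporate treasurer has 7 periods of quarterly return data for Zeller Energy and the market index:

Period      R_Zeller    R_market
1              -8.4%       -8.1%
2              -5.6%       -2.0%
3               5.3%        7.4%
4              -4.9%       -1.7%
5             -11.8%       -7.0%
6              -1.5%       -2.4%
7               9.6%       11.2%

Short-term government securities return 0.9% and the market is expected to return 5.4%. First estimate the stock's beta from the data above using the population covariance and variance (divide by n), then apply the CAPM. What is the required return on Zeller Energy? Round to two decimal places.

5.51%

Mean R_i = (-8.4 − 5.6 + 5.3 − 4.9 − 11.8 − 1.5 + 9.6) / 7 = -2.4714%
Mean R_m = (-8.1 − 2.0 + 7.4 − 1.7 − 7.0 − 2.4 + 11.2) / 7 = -0.3714%
Σ(R_i − R̄_i)(R_m − R̄_m) = 314.0843  ⇒  Cov = 314.0843 / 7 = 44.8692
Σ(R_m − R̄_m)² = 306.4943  ⇒  Var(R_m) = 306.4943 / 7 = 43.7849
β = Cov / Var(R_m) = 44.8692 / 43.7849 = 1.0248
MRP = 5.4% − 0.9% = 4.50%
E(R) = R_f + β × MRP = 0.9% + 1.0248 × 4.5% = 5.51%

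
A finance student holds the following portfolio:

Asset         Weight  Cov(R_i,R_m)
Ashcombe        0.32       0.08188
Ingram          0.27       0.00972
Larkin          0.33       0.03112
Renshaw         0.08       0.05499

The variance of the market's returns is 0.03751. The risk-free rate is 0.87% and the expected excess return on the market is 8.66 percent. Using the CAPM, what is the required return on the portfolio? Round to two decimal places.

β_Ashcombe = 0.08188 / 0.03751 = 2.1829
β_Ingram = 0.00972 / 0.03751 = 0.2591
β_Larkin = 0.03112 / 0.03751 = 0.8296
β_Renshaw = 0.05499 / 0.03751 = 1.4660
β_P = Σ w_i β_i = 0.32×2.1829 + 0.27×0.2591 + 0.33×0.8296 + 0.08×1.4660 = 1.1595
E(R_P) = R_f + β_P × MRP = 0.87% + 1.1595 × 8.66% = 10.91%

10.91%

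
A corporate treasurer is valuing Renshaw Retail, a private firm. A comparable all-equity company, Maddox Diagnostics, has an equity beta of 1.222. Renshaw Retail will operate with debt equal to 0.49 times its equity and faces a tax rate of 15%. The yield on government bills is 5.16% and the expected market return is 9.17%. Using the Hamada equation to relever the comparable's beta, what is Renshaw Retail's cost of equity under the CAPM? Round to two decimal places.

β_L = β_U × [1 + (1 − t)(D/E)] = 1.222 × [1 + (1 − 0.15) × 0.49]
    = 1.222 × [1 + 0.85 × 0.49] = 1.222 × 1.4165 = 1.7310
MRP = 9.17% − 5.16% = 4.01%
E(R) = R_f + β_L × MRP = 5.16% + 1.7310 × 4.01% = 12.10%

12.10%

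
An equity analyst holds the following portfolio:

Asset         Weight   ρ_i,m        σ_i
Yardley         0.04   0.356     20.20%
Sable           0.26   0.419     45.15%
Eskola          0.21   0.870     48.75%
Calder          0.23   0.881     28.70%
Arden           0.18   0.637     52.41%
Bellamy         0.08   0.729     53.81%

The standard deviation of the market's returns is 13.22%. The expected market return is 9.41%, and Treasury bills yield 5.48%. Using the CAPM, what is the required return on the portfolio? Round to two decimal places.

14.12%

β_Yardley = 0.356 × 20.20% / 13.22% = 0.5440
β_Sable = 0.419 × 45.15% / 13.22% = 1.4310
β_Eskola = 0.870 × 48.75% / 13.22% = 3.2082
β_Calder = 0.881 × 28.70% / 13.22% = 1.9126
β_Arden = 0.637 × 52.41% / 13.22% = 2.5254
β_Bellamy = 0.729 × 53.81% / 13.22% = 2.9673
β_P = Σ w_i β_i = 0.04×0.5440 + 0.26×1.4310 + 0.21×3.2082 + 0.23×1.9126 + 0.18×2.5254 + 0.08×2.9673 = 2.1994
MRP = 9.41% − 5.48% = 3.93%
E(R_P) = R_f + β_P × MRP = 5.48% + 2.1994 × 3.93% = 14.12%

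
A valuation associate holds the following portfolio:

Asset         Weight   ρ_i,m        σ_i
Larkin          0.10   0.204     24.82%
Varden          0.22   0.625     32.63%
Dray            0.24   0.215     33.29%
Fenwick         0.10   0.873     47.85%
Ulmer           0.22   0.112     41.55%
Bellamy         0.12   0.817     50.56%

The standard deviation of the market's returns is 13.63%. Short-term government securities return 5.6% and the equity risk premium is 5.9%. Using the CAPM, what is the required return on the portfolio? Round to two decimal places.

12.90%

β_Larkin = 0.204 × 24.82% / 13.63% = 0.3715
β_Varden = 0.625 × 32.63% / 13.63% = 1.4962
β_Dray = 0.215 × 33.29% / 13.63% = 0.5251
β_Fenwick = 0.873 × 47.85% / 13.63% = 3.0648
β_Ulmer = 0.112 × 41.55% / 13.63% = 0.3414
β_Bellamy = 0.817 × 50.56% / 13.63% = 3.0306
β_P = Σ w_i β_i = 0.10×0.3715 + 0.22×1.4962 + 0.24×0.5251 + 0.10×3.0648 + 0.22×0.3414 + 0.12×3.0306 = 1.2376
E(R_P) = R_f + β_P × MRP = 5.6% + 1.2376 × 5.9% = 12.90%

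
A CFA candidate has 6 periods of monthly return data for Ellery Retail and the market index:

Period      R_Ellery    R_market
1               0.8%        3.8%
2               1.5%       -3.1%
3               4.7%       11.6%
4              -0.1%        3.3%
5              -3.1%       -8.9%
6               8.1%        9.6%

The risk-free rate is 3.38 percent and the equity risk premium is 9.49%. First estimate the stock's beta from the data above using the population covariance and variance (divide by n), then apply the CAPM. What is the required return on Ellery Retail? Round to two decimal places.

Mean R_i = (0.8 + 1.5 + 4.7 − 0.1 − 3.1 + 8.1) / 6 = 1.9833%
Mean R_m = (3.8 − 3.1 + 11.6 + 3.3 − 8.9 + 9.6) / 6 = 2.7167%
Σ(R_i − R̄_i)(R_m − R̄_m) = 125.6017  ⇒  Cov = 125.6017 / 6 = 20.9336
Σ(R_m − R̄_m)² = 296.5883  ⇒  Var(R_m) = 296.5883 / 6 = 49.4314
β = Cov / Var(R_m) = 20.9336 / 49.4314 = 0.4235
E(R) = R_f + β × MRP = 3.38% + 0.4235 × 9.49% = 7.40%

7.40%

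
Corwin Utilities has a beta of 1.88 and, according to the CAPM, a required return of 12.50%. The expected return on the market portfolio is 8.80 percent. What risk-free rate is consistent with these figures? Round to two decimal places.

4.60%

E(R) = R_f + β(E(R_m) − R_f) = R_f(1 − β) + β·E(R_m)
12.50% = R_f × (1 − 1.88) + 1.88 × 8.80%
12.50% = R_f × -0.88 + 16.5440%
R_f = (12.50% − 16.5440%) / -0.88 = 4.60%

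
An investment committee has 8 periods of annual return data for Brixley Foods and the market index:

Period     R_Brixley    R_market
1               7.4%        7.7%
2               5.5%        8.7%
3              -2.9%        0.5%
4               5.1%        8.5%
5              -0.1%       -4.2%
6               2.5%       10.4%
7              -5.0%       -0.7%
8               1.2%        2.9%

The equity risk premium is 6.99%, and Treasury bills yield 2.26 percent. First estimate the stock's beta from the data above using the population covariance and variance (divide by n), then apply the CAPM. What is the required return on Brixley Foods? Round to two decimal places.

6.55%

Mean R_i = (7.4 + 5.5 − 2.9 + 5.1 − 0.1 + 2.5 − 5.0 + 1.2) / 8 = 1.7125%
Mean R_m = (7.7 + 8.7 + 0.5 + 8.5 − 4.2 + 10.4 − 0.7 + 2.9) / 8 = 4.2250%
Σ(R_i − R̄_i)(R_m − R̄_m) = 122.2475  ⇒  Cov = 122.2475 / 8 = 15.2809
Σ(R_m − R̄_m)² = 199.3750  ⇒  Var(R_m) = 199.3750 / 8 = 24.9219
β = Cov / Var(R_m) = 15.2809 / 24.9219 = 0.6132
E(R) = R_f + β × MRP = 2.26% + 0.6132 × 6.99% = 6.55%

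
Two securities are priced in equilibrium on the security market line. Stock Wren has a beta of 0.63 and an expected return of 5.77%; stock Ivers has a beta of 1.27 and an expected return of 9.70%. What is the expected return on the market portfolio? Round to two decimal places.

8.04%

Both satisfy E(R) = R_f + β·MRP, so the slope of the SML is
MRP = (9.70% − 5.77%) / (1.27 − 0.63) = 3.93% / 0.64 = 6.1406%
R_f = E(R_Wren) − β_Wren·MRP = 5.77% − 0.63 × 6.1406% = 1.9014%
E(R_m) = R_f + MRP = 1.9014% + 6.1406% = 8.04%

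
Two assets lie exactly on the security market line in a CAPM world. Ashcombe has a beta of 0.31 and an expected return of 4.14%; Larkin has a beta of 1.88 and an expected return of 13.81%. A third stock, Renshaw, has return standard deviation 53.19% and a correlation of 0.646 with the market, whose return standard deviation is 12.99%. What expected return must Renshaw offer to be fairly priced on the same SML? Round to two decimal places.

MRP = (13.81% − 4.14%) / (1.88 − 0.31) = 6.1592%
R_f = 4.14% − 0.31 × 6.1592% = 2.2306%
β_Renshaw = ρ·σ_i/σ_m = 0.646 × 53.19 / 12.99 = 2.6452
E(R_Renshaw) = R_f + β × MRP = 2.2306% + 2.6452 × 6.1592% = 18.52%

18.52%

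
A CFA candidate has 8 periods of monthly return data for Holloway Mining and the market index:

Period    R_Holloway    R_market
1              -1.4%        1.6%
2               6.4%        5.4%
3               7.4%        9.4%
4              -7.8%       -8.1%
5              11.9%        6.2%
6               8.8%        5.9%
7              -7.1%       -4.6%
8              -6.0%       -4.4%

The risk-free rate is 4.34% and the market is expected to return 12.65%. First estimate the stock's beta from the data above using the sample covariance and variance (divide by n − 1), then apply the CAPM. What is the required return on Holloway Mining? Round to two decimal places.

Mean R_i = (-1.4 + 6.4 + 7.4 − 7.8 + 11.9 + 8.8 − 7.1 − 6.0) / 8 = 1.5250%
Mean R_m = (1.6 + 5.4 + 9.4 − 8.1 + 6.2 + 5.9 − 4.6 − 4.4) / 8 = 1.4250%
Σ(R_i − R̄_i)(R_m − R̄_m) = 332.4350  ⇒  Cov = 332.4350 / 7 = 47.4907
Σ(R_m − R̄_m)² = 283.2150  ⇒  Var(R_m) = 283.2150 / 7 = 40.4593
β = Cov / Var(R_m) = 47.4907 / 40.4593 = 1.1738
MRP = 12.65% − 4.34% = 8.31%
E(R) = R_f + β × MRP = 4.34% + 1.1738 × 8.31% = 14.09%

14.09%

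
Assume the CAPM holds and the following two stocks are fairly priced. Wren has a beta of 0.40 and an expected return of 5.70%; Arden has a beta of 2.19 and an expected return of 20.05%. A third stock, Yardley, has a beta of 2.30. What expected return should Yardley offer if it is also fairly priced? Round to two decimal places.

20.93%

MRP (SML slope) = (20.05% − 5.70%) / (2.19 − 0.40) = 14.35% / 1.79 = 8.0168%
R_f (intercept) = 5.70% − 0.40 × 8.0168% = 2.4933%
E(R_Yardley) = R_f + β × MRP = 2.4933% + 2.30 × 8.0168% = 20.93%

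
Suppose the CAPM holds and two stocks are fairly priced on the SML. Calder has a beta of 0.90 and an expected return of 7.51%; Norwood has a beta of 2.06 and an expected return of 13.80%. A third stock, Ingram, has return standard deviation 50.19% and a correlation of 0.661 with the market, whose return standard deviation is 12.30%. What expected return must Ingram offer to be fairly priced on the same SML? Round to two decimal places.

MRP = (13.80% − 7.51%) / (2.06 − 0.90) = 5.4224%
R_f = 7.51% − 0.90 × 5.4224% = 2.6298%
β_Ingram = ρ·σ_i/σ_m = 0.661 × 50.19 / 12.30 = 2.6972
E(R_Ingram) = R_f + β × MRP = 2.6298% + 2.6972 × 5.4224% = 17.26%

17.26%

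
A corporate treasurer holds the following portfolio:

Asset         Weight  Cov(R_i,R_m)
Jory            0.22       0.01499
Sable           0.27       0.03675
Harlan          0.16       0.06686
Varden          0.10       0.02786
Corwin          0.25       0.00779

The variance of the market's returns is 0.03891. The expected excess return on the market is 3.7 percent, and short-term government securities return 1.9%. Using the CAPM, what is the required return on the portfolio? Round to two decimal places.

β_Jory = 0.01499 / 0.03891 = 0.3852
β_Sable = 0.03675 / 0.03891 = 0.9445
β_Harlan = 0.06686 / 0.03891 = 1.7183
β_Varden = 0.02786 / 0.03891 = 0.7160
β_Corwin = 0.00779 / 0.03891 = 0.2002
β_P = Σ w_i β_i = 0.22×0.3852 + 0.27×0.9445 + 0.16×1.7183 + 0.10×0.7160 + 0.25×0.2002 = 0.7363
E(R_P) = R_f + β_P × MRP = 1.9% + 0.7363 × 3.7% = 4.62%

4.62%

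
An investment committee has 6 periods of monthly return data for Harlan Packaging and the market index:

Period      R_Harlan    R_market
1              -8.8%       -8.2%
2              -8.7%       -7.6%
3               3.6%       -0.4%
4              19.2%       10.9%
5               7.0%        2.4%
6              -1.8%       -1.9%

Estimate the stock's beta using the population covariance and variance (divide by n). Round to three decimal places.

1.502

Mean R_i = (-8.8 − 8.7 + 3.6 + 19.2 + 7.0 − 1.8) / 6 = 1.7500%
Mean R_m = (-8.2 − 7.6 − 0.4 + 10.9 + 2.4 − 1.9) / 6 = -0.8000%
Σ(R_i − R̄_i)(R_m − R̄_m) = 374.7400  ⇒  Cov = 374.7400 / 6 = 62.4567
Σ(R_m − R̄_m)² = 249.5000  ⇒  Var(R_m) = 249.5000 / 6 = 41.5833
β = Cov / Var(R_m) = 62.4567 / 41.5833 = 1.5020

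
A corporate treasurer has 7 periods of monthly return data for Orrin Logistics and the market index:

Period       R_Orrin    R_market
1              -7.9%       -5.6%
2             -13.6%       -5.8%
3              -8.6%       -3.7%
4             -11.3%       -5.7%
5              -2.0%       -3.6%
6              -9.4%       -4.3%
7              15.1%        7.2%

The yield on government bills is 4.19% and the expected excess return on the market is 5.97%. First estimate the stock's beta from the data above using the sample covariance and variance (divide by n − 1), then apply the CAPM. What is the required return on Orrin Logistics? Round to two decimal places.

Mean R_i = (-7.9 − 13.6 − 8.6 − 11.3 − 2.0 − 9.4 + 15.1) / 7 = -5.3857%
Mean R_m = (-5.6 − 5.8 − 3.7 − 5.7 − 3.6 − 4.3 + 7.2) / 7 = -3.0714%
Σ(R_i − R̄_i)(R_m − R̄_m) = 259.8971  ⇒  Cov = 259.8971 / 6 = 43.3162
Σ(R_m − R̄_m)² = 128.4343  ⇒  Var(R_m) = 128.4343 / 6 = 21.4057
β = Cov / Var(R_m) = 43.3162 / 21.4057 = 2.0236
E(R) = R_f + β × MRP = 4.19% + 2.0236 × 5.97% = 16.27%

16.27%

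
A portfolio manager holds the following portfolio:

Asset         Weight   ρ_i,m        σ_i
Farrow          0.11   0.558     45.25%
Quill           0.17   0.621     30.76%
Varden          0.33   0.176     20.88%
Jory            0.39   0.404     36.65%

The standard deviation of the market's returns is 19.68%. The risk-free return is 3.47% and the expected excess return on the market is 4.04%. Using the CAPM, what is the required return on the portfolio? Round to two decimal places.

β_Farrow = 0.558 × 45.25% / 19.68% = 1.2830
β_Quill = 0.621 × 30.76% / 19.68% = 0.9706
β_Varden = 0.176 × 20.88% / 19.68% = 0.1867
β_Jory = 0.404 × 36.65% / 19.68% = 0.7524
β_P = Σ w_i β_i = 0.11×1.2830 + 0.17×0.9706 + 0.33×0.1867 + 0.39×0.7524 = 0.6612
E(R_P) = R_f + β_P × MRP = 3.47% + 0.6612 × 4.04% = 6.14%

6.14%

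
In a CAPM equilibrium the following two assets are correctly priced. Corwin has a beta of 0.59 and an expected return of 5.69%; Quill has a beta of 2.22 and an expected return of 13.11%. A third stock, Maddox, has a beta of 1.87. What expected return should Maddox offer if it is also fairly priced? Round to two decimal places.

MRP (SML slope) = (13.11% − 5.69%) / (2.22 − 0.59) = 7.42% / 1.63 = 4.5521%
R_f (intercept) = 5.69% − 0.59 × 4.5521% = 3.0043%
E(R_Maddox) = R_f + β × MRP = 3.0043% + 1.87 × 4.5521% = 11.52%

11.52%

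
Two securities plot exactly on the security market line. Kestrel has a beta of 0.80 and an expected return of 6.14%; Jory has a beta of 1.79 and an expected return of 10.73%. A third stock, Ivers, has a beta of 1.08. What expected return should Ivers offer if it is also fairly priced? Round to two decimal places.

7.44%

MRP (SML slope) = (10.73% − 6.14%) / (1.79 − 0.80) = 4.59% / 0.99 = 4.6364%
R_f (intercept) = 6.14% − 0.80 × 4.6364% = 2.4309%
E(R_Ivers) = R_f + β × MRP = 2.4309% + 1.08 × 4.6364% = 7.44%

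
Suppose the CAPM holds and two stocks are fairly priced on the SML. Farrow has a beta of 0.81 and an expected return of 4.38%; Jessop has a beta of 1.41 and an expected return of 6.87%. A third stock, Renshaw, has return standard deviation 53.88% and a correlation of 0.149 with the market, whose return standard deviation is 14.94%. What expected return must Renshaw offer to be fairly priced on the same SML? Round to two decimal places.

MRP = (6.87% − 4.38%) / (1.41 − 0.81) = 4.1500%
R_f = 4.38% − 0.81 × 4.1500% = 1.0185%
β_Renshaw = ρ·σ_i/σ_m = 0.149 × 53.88 / 14.94 = 0.5374
E(R_Renshaw) = R_f + β × MRP = 1.0185% + 0.5374 × 4.1500% = 3.25%

3.25%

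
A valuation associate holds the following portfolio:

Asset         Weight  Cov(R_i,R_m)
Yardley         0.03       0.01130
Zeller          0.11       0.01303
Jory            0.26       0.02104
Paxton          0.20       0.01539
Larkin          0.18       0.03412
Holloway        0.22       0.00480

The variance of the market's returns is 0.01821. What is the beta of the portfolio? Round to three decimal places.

β_Yardley = 0.01130 / 0.01821 = 0.6205
β_Zeller = 0.01303 / 0.01821 = 0.7155
β_Jory = 0.02104 / 0.01821 = 1.1554
β_Paxton = 0.01539 / 0.01821 = 0.8451
β_Larkin = 0.03412 / 0.01821 = 1.8737
β_Holloway = 0.00480 / 0.01821 = 0.2636
β_P = Σ w_i β_i = 0.03×0.6205 + 0.11×0.7155 + 0.26×1.1554 + 0.20×0.8451 + 0.18×1.8737 + 0.22×0.2636 = 0.9620

0.962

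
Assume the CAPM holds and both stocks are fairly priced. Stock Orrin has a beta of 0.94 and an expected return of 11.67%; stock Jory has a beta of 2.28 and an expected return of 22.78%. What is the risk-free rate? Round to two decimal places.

3.88%

Both satisfy E(R) = R_f + β·MRP, so the slope of the SML is
MRP = (22.78% − 11.67%) / (2.28 − 0.94) = 11.11% / 1.34 = 8.2910%
R_f = E(R_Orrin) − β_Orrin·MRP = 11.67% − 0.94 × 8.2910% = 3.8765%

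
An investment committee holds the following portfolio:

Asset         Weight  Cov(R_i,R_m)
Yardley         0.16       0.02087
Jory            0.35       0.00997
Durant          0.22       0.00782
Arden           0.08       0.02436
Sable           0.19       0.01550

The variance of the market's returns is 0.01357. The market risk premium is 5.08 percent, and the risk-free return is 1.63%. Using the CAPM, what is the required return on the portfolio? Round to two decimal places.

6.66%

β_Yardley = 0.02087 / 0.01357 = 1.5380
β_Jory = 0.00997 / 0.01357 = 0.7347
β_Durant = 0.00782 / 0.01357 = 0.5763
β_Arden = 0.02436 / 0.01357 = 1.7951
β_Sable = 0.01550 / 0.01357 = 1.1422
β_P = Σ w_i β_i = 0.16×1.5380 + 0.35×0.7347 + 0.22×0.5763 + 0.08×1.7951 + 0.19×1.1422 = 0.9906
E(R_P) = R_f + β_P × MRP = 1.63% + 0.9906 × 5.08% = 6.66%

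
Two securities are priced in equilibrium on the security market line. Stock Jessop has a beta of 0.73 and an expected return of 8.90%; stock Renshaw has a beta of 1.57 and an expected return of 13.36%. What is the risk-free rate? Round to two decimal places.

5.02%

Both satisfy E(R) = R_f + β·MRP, so the slope of the SML is
MRP = (13.36% − 8.90%) / (1.57 − 0.73) = 4.46% / 0.84 = 5.3095%
R_f = E(R_Jessop) − β_Jessop·MRP = 8.90% − 0.73 × 5.3095% = 5.0241%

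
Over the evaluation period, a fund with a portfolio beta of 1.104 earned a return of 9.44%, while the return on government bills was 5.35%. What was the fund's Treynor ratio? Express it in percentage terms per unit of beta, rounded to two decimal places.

3.70%

Treynor = (R_P − R_f) / β_P = (9.44% − 5.35%) / 1.1040 = 4.09% / 1.1040 = 3.70%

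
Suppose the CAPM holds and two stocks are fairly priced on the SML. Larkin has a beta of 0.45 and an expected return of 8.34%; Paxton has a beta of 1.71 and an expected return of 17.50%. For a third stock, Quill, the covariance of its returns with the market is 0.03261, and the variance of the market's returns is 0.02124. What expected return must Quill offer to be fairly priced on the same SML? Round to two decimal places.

16.23%

MRP = (17.50% − 8.34%) / (1.71 − 0.45) = 7.2698%
R_f = 8.34% − 0.45 × 7.2698% = 5.0686%
β_Quill = Cov / Var(R_m) = 0.03261 / 0.02124 = 1.5353
E(R_Quill) = R_f + β × MRP = 5.0686% + 1.5353 × 7.2698% = 16.23%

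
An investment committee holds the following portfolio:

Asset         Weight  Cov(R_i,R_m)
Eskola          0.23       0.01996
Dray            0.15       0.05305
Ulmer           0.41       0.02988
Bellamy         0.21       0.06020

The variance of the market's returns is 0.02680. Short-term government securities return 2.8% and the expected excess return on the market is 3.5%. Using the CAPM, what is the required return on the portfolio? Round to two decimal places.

7.69%

β_Eskola = 0.01996 / 0.02680 = 0.7448
β_Dray = 0.05305 / 0.02680 = 1.9795
β_Ulmer = 0.02988 / 0.02680 = 1.1149
β_Bellamy = 0.06020 / 0.02680 = 2.2463
β_P = Σ w_i β_i = 0.23×0.7448 + 0.15×1.9795 + 0.41×1.1149 + 0.21×2.2463 = 1.3971
E(R_P) = R_f + β_P × MRP = 2.8% + 1.3971 × 3.5% = 7.69%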